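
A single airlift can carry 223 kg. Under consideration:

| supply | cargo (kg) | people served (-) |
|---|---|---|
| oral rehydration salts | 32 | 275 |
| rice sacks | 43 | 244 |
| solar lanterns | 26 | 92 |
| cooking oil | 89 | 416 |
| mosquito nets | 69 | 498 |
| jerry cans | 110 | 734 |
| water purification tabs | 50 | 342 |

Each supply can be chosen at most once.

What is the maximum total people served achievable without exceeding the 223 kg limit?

Taking the top-ratio supplies first gives oral rehydration salts + rice sacks + solar lanterns + mosquito nets + water purification tabs for 1451 (220 kg).
Replace rice sacks and solar lanterns and water purification tabs with jerry cans: the trade gains 56 net, giving 1507 at 211 kg.
Nothing else within 223 kg beats 1507.

1507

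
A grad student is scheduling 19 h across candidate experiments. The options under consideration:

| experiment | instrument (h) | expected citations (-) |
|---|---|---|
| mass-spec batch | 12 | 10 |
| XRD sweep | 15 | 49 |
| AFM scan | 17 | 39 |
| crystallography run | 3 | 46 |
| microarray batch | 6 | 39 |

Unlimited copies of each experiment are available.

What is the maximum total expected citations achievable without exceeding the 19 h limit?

6×crystallography run uses 18 of the 19 h and totals 276.
That's the maximum — no swap from here does better than 276.

276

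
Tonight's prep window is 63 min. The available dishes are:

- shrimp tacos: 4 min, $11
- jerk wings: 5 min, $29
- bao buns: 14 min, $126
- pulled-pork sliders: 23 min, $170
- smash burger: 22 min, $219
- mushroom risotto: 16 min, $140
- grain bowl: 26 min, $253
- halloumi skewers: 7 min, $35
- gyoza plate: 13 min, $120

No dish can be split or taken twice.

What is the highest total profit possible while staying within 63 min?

598

Greedy by ratio would take smash burger + grain bowl + gyoza plate: 61 min used, total 592.
Dropping gyoza plate frees 13 min; slotting in bao buns (14 min) lifts the total to 598 at 62 min.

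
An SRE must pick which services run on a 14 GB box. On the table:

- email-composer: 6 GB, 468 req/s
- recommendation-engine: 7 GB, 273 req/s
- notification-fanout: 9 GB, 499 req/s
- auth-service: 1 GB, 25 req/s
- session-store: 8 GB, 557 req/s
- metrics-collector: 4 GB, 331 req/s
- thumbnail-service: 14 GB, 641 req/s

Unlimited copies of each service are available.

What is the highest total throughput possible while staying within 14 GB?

1130

A density-first pass picks 2×auth-service + 3×metrics-collector — 1043 at 14 GB.
Dropping 2×auth-service and metrics-collector frees 6 GB; slotting in email-composer (6 GB) lifts the total to 1130 at 14 GB.
Every other selection either busts 14 GB or fails to beat 1130.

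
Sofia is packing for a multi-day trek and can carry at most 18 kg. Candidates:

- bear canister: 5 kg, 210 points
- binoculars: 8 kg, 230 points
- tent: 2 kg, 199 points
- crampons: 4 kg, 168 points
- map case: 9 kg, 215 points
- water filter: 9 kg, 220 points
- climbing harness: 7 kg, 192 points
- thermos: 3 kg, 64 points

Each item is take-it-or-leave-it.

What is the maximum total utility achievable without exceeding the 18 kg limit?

769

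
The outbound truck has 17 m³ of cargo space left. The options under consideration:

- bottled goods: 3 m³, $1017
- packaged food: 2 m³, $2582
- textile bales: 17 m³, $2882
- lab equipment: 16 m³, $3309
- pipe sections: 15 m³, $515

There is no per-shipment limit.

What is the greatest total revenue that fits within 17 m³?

20656

Taking 8×packaged food: 16 m³ used, 20656 in revenue.
The spare 1 m³ is too small for any remaining shipment, and no exchange beats 20656.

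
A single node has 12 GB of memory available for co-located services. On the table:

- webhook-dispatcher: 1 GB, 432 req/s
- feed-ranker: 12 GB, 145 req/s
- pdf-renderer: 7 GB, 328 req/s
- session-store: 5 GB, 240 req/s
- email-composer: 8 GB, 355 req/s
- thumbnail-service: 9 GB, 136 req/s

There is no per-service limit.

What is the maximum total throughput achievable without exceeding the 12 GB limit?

5184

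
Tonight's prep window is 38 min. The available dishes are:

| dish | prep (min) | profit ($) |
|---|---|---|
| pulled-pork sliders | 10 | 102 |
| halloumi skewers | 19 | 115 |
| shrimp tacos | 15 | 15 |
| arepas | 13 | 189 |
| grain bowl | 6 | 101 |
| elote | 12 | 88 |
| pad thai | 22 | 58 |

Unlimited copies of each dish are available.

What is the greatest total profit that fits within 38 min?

606

The ratio ordering already packs tightly: 6×grain bowl, 36 min, 606.
Every other selection either busts 38 min or fails to beat 606.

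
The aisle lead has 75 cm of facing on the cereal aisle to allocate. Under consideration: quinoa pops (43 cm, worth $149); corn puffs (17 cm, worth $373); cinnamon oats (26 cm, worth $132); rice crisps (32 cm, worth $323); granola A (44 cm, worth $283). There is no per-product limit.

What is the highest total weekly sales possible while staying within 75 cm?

By weekly sales per cm: corn puffs 21.94, rice crisps 10.09, granola A 6.43, cinnamon oats 5.08 lead.
Taking 4×corn puffs: 68 cm used, 1492 in weekly sales.
Nothing else within 75 cm beats 1492.

1492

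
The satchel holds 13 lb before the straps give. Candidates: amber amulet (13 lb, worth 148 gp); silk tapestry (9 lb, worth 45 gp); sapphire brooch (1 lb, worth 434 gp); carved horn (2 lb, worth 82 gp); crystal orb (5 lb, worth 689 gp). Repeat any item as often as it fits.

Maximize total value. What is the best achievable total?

5642

Best packing: 13×sapphire brooch — 13 lb, 5642 total.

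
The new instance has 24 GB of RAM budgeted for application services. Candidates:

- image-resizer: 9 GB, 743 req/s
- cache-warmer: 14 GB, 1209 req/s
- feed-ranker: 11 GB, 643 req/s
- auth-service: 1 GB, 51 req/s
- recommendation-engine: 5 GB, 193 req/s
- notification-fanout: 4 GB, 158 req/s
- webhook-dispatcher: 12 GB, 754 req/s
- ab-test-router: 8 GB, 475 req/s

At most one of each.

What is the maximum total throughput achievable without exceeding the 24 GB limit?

2003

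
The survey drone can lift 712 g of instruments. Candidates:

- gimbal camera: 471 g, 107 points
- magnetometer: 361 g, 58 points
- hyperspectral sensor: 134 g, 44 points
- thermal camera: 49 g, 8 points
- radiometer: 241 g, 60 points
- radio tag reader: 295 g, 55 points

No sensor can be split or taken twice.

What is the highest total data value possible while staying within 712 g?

A density-first pass picks hyperspectral sensor + radiometer + radio tag reader — 159 at 670 g.
Dropping hyperspectral sensor and radio tag reader frees 429 g; slotting in gimbal camera (471 g) lifts the total to 167 at 712 g.
Next best is gimbal camera + hyperspectral sensor + thermal camera at 159 (654 g) — short by 8.

167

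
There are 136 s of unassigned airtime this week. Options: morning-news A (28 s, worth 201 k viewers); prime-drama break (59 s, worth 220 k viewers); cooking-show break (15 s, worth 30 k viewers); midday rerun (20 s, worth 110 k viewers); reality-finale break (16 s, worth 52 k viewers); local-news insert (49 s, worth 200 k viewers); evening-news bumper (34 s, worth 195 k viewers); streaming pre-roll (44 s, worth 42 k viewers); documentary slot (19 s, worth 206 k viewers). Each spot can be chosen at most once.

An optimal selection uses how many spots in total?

4

Best achievable expected reach is 802.
morning-news A + local-news insert + evening-news bumper + documentary slot hits 802 at 130 s.
Every optimal selection uses 4 spots.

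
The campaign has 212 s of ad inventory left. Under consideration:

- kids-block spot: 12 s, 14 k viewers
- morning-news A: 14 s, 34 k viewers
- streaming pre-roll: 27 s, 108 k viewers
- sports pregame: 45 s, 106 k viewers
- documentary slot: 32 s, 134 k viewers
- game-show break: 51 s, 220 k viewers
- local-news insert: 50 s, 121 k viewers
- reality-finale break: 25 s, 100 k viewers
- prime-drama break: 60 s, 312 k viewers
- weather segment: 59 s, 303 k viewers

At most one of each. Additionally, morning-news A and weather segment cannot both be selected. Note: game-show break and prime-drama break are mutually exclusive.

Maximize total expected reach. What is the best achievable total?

957

Taking streaming pre-roll + documentary slot + reality-finale break + prime-drama break + weather segment: 203 s used, 957 in expected reach.
The spare 9 s is too small for any remaining spot, and no feasible exchange beats 957.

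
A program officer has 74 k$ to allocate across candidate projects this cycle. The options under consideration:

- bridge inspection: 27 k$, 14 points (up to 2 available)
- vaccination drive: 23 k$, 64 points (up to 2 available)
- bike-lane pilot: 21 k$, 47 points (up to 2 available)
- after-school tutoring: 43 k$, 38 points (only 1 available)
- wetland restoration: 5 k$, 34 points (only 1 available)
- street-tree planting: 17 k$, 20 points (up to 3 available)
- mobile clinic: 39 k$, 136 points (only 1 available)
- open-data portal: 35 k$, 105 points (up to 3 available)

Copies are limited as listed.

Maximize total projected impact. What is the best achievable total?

Greedy by ratio would take vaccination drive + wetland restoration + mobile clinic: 67 k$ used, total 234.
Replace vaccination drive and wetland restoration with open-data portal: the trade gains 7 net, giving 241 at 74 k$.

241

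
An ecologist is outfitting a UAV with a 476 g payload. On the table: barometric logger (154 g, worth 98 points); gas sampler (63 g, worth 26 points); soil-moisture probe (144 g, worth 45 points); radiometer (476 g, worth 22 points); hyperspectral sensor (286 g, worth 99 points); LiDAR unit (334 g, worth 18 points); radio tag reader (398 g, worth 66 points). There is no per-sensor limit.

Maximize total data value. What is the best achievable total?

294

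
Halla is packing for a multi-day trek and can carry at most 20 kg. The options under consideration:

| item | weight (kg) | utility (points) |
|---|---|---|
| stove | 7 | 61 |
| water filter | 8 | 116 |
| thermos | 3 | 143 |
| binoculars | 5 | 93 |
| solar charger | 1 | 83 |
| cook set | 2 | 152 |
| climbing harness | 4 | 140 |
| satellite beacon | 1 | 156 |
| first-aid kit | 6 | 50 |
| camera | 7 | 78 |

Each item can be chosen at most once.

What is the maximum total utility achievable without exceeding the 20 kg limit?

Density check — satellite beacon 156.00, solar charger 83.00, cook set 76.00 are the best per kg.
Greedy by ratio would take thermos + binoculars + solar charger + cook set + climbing harness + satellite beacon: 16 kg used, total 767.
Dropping binoculars frees 5 kg; slotting in water filter (8 kg) lifts the total to 790 at 19 kg.
Runner-up thermos + binoculars + solar charger + cook set + climbing harness + satellite beacon tops out at 767.

790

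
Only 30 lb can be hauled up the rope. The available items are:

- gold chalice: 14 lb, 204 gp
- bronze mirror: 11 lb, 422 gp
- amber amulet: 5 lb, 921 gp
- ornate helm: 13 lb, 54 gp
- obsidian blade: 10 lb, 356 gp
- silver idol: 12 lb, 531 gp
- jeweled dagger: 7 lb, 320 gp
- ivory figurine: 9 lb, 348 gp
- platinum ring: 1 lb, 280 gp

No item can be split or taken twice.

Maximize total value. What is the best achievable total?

2154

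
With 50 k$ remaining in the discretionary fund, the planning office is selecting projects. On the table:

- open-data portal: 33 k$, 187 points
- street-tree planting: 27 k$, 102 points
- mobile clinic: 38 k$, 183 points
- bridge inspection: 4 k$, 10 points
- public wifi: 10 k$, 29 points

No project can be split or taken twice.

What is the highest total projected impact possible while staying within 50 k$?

226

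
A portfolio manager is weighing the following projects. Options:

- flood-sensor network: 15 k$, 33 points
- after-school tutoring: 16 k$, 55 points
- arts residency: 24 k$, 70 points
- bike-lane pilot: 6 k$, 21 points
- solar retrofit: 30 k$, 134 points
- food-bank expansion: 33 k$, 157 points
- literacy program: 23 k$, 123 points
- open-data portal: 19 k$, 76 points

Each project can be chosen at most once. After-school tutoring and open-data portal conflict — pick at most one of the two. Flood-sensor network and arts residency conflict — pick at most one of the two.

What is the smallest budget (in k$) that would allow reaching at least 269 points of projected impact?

56

Need the lightest bundle worth ≥ 269.
food-bank expansion + literacy program reaches 280 using 56 k$.
Any bundle with less than 56 k$ falls short of 269.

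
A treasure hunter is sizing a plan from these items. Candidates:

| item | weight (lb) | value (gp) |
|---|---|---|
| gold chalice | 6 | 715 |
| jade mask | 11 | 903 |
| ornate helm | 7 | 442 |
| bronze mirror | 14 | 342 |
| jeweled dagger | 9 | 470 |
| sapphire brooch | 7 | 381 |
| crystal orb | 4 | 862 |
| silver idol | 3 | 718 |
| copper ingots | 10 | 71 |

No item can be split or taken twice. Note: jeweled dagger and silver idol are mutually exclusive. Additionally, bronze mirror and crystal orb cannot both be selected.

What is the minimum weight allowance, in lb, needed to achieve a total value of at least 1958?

Look for the lowest-weight combination reaching 1958.
gold chalice + crystal orb + silver idol: 2295 value at 13 lb.
Below 13 lb the best achievable stays under 1958.

13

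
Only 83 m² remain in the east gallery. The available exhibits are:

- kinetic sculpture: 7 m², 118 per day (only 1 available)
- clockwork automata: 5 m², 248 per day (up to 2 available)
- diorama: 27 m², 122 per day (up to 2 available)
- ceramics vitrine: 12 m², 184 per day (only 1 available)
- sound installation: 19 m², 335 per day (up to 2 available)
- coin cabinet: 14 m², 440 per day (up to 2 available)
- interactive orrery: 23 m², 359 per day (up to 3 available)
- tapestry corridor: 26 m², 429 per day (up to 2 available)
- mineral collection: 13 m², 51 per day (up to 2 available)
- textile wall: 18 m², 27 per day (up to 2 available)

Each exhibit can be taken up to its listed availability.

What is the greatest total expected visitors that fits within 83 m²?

Density check — clockwork automata 49.60, coin cabinet 31.43, sound installation 17.63 are the best per m².
Kinetic sculpture + 2×clockwork automata + 2×sound installation + 2×coin cabinet uses 83 of the 83 m² and totals 2164.
Every other selection either busts 83 m² or exceeds an availability limit or fails to beat 2164.

2164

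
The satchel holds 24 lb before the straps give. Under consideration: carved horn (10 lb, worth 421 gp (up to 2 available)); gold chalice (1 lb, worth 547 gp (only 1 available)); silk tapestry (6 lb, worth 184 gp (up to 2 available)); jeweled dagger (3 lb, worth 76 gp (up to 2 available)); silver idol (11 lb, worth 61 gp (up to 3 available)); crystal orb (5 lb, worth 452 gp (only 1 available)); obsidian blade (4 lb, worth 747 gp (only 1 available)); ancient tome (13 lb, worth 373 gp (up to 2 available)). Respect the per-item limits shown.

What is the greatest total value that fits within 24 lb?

The ratio ordering already packs tightly: carved horn + gold chalice + jeweled dagger + crystal orb + obsidian blade, 23 lb, 2243.
No other feasible combination exceeds 2243.

2243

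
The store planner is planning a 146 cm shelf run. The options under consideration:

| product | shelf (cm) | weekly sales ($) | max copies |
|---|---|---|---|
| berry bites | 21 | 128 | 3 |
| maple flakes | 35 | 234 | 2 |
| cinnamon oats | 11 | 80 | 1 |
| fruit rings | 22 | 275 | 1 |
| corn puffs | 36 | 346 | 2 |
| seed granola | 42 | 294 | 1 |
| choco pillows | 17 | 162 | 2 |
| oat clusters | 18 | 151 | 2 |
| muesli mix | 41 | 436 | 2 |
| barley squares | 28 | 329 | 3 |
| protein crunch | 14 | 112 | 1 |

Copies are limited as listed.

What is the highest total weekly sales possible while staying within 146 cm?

1608

Taking fruit rings + corn puffs + 3×barley squares: 142 cm used, 1608 in weekly sales.
That's the maximum — no swap from here does better than 1608.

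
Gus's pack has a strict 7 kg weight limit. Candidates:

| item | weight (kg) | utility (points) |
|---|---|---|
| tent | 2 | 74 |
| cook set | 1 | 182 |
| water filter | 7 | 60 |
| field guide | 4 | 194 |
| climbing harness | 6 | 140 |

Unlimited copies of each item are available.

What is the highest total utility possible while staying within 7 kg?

1274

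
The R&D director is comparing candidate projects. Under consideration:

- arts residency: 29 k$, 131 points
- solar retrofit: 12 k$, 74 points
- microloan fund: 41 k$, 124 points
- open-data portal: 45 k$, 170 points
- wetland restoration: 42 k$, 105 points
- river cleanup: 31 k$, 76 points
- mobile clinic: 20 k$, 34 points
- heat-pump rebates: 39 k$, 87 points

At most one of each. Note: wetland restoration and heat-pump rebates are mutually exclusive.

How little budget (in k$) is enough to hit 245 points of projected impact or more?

70

Look for the lowest-budget combination reaching 245.
arts residency + microloan fund: 255 projected impact at 70 k$.
Below 70 k$ the best achievable stays under 245.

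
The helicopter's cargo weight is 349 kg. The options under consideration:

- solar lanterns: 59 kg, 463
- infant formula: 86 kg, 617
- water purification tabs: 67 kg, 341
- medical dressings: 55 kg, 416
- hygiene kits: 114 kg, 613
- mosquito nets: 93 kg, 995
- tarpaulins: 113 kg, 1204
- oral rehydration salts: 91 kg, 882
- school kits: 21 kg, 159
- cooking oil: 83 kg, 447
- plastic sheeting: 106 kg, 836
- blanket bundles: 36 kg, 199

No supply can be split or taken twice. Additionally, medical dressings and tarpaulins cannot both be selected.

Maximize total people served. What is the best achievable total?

3280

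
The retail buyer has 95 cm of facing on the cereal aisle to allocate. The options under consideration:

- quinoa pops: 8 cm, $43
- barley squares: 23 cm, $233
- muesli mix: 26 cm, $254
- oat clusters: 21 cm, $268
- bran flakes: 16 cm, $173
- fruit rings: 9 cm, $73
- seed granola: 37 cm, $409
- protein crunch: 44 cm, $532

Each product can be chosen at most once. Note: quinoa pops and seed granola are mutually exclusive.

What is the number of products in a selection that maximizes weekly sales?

3

Optimal total is 1054.
muesli mix + oat clusters + protein crunch hits 1054 at 91 cm.
All optima have 3 products.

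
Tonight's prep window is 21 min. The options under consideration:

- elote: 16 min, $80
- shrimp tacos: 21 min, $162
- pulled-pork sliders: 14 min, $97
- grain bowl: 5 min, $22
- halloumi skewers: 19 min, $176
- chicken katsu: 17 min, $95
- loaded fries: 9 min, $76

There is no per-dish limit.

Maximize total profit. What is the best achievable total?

176

The ratio ordering already packs tightly: halloumi skewers, 19 min, 176.
Nothing else within 21 min beats 176.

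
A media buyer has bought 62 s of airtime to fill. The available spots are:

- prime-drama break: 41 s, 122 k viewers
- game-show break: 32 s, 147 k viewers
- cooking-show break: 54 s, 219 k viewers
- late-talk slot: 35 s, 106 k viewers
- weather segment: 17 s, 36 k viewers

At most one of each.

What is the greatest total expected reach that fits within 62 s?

219

By expected reach per s: game-show break 4.59, cooking-show break 4.06, late-talk slot 3.03, prime-drama break 2.98 lead.
Greedy by ratio would take game-show break + weather segment: 49 s used, total 183.
Replace game-show break and weather segment with cooking-show break: the trade gains 36 net, giving 219 at 54 s.
The closest alternative, game-show break + weather segment, reaches only 183.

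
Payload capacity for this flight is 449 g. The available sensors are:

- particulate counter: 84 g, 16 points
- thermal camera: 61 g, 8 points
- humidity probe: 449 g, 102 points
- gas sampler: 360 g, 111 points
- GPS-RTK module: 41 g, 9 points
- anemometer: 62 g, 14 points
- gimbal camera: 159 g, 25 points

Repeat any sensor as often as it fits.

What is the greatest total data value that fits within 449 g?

129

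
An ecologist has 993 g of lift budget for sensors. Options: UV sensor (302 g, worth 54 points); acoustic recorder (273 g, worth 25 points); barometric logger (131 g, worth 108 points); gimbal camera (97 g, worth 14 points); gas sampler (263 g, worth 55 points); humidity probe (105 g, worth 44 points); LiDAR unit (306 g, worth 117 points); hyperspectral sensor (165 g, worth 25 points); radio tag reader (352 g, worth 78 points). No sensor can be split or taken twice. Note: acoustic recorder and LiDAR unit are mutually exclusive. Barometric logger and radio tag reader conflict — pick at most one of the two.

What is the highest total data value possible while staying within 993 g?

349

Taking barometric logger + gas sampler + humidity probe + LiDAR unit + hyperspectral sensor: 970 g used, 349 in data value.
Runner-up barometric logger + gimbal camera + gas sampler + humidity probe + LiDAR unit tops out at 338.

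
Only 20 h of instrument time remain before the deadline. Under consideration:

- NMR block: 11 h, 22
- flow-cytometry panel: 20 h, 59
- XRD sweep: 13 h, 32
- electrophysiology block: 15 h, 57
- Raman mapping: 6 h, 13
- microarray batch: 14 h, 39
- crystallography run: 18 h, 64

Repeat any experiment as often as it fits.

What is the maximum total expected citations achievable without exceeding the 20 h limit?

64

Density check — electrophysiology block 3.80, crystallography run 3.56, flow-cytometry panel 2.95 are the best per h.
The ratio heuristic lands on electrophysiology block (57) but leaves 5 h idle.
Dropping electrophysiology block frees 15 h; slotting in crystallography run (18 h) lifts the total to 64 at 18 h.
No other feasible combination exceeds 64.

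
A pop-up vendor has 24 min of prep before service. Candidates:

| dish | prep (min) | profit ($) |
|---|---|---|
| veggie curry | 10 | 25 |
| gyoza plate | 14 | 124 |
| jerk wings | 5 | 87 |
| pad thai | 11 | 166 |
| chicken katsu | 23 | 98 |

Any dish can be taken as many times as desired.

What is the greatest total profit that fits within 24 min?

4×jerk wings uses 20 of the 24 min and totals 348.

348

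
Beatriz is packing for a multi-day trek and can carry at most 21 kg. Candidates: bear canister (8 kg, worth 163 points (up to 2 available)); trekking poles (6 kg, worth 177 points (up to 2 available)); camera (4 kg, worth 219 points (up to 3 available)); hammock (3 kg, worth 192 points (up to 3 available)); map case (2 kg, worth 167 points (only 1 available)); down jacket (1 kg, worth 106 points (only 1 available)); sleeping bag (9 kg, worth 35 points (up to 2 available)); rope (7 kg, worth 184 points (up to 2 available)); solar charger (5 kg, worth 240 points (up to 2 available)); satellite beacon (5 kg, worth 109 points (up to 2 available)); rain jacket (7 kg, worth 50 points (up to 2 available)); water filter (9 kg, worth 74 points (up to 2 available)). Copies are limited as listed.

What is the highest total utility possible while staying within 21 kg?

1314

The ratio heuristic lands on 2×camera + 3×hammock + map case + down jacket (1287) but leaves 1 kg idle.
The 3 kg tied up in hammock is better spent on camera — total rises to 1314 (21 kg).
No other feasible combination exceeds 1314.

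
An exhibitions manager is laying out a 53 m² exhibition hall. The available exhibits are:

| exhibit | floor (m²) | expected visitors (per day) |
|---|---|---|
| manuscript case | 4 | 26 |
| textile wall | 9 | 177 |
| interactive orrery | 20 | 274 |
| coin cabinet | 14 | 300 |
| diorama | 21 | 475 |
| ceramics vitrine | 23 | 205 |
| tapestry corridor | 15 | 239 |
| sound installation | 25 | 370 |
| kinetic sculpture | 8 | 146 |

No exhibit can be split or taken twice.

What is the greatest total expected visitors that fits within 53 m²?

1098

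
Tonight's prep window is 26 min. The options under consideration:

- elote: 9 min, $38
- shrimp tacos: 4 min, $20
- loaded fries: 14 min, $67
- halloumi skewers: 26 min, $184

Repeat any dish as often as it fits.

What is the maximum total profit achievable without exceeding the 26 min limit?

184

Halloumi skewers uses 26 of the 26 min and totals 184.
That's the maximum — no swap from here does better than 184.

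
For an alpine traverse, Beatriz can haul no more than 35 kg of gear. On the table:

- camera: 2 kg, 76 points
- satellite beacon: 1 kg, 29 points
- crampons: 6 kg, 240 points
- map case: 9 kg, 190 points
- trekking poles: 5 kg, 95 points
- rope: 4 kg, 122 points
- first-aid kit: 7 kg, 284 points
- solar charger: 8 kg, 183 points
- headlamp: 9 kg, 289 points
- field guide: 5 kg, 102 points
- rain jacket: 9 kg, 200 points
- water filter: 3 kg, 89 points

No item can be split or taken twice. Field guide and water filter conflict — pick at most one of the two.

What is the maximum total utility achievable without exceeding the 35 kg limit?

A density-first pass picks camera + satellite beacon + crampons + rope + first-aid kit + headlamp + water filter — 1129 at 32 kg.
Replace satellite beacon and rope with solar charger: the trade gains 32 net, giving 1161 at 35 kg.
Nothing else feasible within 35 kg beats 1161.

1161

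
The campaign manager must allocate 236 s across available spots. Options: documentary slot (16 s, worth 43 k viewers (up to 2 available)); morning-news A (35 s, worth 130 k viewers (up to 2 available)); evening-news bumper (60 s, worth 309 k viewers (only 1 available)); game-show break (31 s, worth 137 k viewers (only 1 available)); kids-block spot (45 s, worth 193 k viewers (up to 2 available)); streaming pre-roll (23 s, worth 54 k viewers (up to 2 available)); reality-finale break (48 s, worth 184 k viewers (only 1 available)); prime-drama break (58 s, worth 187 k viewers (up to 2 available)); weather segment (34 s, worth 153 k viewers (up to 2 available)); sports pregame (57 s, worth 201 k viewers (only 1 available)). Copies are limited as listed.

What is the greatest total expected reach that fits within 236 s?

1044

By expected reach per s: evening-news bumper 5.15, weather segment 4.50, game-show break 4.42, kids-block spot 4.29 lead.
Taking the top-ratio spots first gives 2×documentary slot + evening-news bumper + game-show break + kids-block spot + 2×weather segment for 1031 (236 s).
Dropping documentary slot and game-show break frees 47 s; slotting in kids-block spot (45 s) lifts the total to 1044 at 234 s.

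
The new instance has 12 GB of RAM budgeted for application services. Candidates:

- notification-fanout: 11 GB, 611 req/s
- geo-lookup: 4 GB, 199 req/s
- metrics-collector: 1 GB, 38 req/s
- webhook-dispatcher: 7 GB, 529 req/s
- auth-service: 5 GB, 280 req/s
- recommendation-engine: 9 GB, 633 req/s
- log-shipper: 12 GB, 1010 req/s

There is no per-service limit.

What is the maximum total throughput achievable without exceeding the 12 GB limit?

1010

The ratio ordering already packs tightly: log-shipper, 12 GB, 1010.
That's the maximum — no swap from here does better than 1010.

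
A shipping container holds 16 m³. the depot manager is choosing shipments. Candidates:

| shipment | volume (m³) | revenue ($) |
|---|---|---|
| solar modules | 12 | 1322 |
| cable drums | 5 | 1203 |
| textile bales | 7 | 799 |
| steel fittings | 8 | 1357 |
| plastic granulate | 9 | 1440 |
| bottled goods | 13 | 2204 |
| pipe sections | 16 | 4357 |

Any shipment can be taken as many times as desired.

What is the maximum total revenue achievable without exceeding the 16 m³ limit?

4357

Best packing: pipe sections — 16 m³, 4357 total.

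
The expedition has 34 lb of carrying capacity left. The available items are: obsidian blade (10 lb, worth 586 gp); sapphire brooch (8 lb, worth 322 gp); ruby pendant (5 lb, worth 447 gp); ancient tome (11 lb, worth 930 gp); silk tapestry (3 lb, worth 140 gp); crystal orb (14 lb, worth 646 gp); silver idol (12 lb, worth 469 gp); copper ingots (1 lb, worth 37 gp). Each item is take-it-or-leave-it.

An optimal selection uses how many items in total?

4

Best achievable value is 2285.
One optimal bundle: obsidian blade + sapphire brooch + ruby pendant + ancient tome (34 lb).
Any selection reaching 2285 contains exactly 4 items.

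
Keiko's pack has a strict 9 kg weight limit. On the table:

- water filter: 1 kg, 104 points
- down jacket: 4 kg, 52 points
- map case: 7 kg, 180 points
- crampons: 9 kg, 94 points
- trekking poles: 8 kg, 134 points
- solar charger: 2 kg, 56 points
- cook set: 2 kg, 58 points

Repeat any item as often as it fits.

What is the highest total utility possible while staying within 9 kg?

936

Best packing: 9×water filter — 9 kg, 936 total.
Every other selection either busts 9 kg or fails to beat 936.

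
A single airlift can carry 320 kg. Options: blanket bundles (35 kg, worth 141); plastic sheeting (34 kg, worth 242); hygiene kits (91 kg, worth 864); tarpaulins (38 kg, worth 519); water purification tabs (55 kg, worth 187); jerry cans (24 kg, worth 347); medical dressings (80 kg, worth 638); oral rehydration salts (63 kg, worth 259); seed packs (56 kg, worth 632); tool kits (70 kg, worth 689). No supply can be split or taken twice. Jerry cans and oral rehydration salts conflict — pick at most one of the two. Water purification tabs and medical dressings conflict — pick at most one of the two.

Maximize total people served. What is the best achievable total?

Best packing: plastic sheeting + hygiene kits + tarpaulins + jerry cans + seed packs + tool kits — 313 kg, 3293 total.
The closest alternative, blanket bundles + hygiene kits + tarpaulins + jerry cans + seed packs + tool kits, reaches only 3192.

3293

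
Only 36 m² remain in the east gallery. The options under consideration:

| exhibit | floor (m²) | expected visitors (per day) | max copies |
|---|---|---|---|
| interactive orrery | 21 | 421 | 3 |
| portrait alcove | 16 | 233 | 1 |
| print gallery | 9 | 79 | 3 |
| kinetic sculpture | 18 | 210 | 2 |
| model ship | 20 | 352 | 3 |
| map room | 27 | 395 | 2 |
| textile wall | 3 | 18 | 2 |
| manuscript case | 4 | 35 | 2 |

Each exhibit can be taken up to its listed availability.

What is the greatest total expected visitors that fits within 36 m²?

585

Taking the top-ratio exhibits first gives interactive orrery + print gallery + manuscript case for 535 (34 m²).
But portrait alcove + model ship fits in 36 m² and reaches 585.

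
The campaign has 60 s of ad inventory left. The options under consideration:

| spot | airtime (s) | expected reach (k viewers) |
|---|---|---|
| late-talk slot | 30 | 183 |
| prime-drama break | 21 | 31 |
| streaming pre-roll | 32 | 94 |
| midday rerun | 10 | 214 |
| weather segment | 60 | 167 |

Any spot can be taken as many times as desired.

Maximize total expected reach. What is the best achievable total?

1284

Density check — midday rerun 21.40, late-talk slot 6.10, streaming pre-roll 2.94, weather segment 2.78 are the best per s.
The ratio ordering already packs tightly: 6×midday rerun, 60 s, 1284.
No other feasible combination exceeds 1284.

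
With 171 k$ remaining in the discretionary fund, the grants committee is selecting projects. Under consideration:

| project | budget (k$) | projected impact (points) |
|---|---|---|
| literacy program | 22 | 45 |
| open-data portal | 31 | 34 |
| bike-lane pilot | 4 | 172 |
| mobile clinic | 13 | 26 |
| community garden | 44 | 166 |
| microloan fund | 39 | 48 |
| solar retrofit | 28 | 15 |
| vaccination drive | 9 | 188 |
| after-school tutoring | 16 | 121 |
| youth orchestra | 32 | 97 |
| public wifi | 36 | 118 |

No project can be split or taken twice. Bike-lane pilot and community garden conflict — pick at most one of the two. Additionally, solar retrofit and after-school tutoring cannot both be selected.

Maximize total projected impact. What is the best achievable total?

815

By projected impact per k$: bike-lane pilot 43.00, vaccination drive 20.89, after-school tutoring 7.56 lead.
Taking literacy program + bike-lane pilot + mobile clinic + microloan fund + vaccination drive + after-school tutoring + youth orchestra + public wifi: 171 k$ used, 815 in projected impact.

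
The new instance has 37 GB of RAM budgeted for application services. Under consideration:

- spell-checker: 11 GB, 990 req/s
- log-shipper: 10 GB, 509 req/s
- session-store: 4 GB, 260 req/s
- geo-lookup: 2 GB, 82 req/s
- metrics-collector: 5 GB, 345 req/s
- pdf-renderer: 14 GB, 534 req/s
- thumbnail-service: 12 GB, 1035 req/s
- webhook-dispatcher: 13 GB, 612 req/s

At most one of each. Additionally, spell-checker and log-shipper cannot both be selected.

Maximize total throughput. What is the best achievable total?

2712

Best packing: spell-checker + session-store + geo-lookup + metrics-collector + thumbnail-service — 34 GB, 2712 total.
The spare 3 GB is too small for any remaining service, and no feasible exchange beats 2712.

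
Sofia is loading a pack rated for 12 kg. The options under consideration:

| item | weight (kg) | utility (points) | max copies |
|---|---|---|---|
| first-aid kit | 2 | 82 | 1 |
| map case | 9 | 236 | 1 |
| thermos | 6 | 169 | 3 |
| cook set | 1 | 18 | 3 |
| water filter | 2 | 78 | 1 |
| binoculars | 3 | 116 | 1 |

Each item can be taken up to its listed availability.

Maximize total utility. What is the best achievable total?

Greedy by ratio would take first-aid kit + 3×cook set + water filter + binoculars: 10 kg used, total 330.
Replace 2×cook set and water filter with thermos: the trade gains 55 net, giving 385 at 12 kg.

385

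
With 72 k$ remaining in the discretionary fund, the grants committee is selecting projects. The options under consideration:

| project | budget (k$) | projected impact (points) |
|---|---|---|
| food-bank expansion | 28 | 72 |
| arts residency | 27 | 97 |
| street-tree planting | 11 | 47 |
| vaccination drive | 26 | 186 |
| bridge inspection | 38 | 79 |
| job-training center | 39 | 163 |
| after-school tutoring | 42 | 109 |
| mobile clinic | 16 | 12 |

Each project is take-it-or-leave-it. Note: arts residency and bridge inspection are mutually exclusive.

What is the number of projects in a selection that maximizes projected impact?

Best achievable projected impact is 349.
One optimal bundle: vaccination drive + job-training center (65 k$).
Every optimal selection uses 2 projects.

2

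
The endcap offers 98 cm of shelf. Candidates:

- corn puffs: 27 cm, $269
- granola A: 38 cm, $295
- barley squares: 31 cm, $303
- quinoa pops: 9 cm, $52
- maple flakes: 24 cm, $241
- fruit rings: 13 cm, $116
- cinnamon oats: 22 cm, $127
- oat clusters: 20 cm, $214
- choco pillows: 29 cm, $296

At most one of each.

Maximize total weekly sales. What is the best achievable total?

Ranking by ratio (weekly sales/cm): oat clusters 10.70, choco pillows 10.21, maple flakes 10.04.
Filling by ratio: quinoa pops + maple flakes + fruit rings + oat clusters + choco pillows for 919, with 3 cm left unused.
Replace quinoa pops and oat clusters with barley squares: the trade gains 37 net, giving 956 at 97 cm.
Next best is corn puffs + quinoa pops + fruit rings + oat clusters + choco pillows at 947 (98 cm) — short by 9.

956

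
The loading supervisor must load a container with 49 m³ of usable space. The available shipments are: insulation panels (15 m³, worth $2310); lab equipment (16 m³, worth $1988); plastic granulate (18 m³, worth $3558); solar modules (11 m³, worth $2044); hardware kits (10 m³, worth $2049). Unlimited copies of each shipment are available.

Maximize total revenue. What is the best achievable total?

The ratio heuristic lands on 4×hardware kits (8196) but leaves 9 m³ idle.
Dropping hardware kits frees 10 m³; slotting in plastic granulate (18 m³) lifts the total to 9705 at 48 m³.
Every other selection either busts 49 m³ or fails to beat 9705.

9705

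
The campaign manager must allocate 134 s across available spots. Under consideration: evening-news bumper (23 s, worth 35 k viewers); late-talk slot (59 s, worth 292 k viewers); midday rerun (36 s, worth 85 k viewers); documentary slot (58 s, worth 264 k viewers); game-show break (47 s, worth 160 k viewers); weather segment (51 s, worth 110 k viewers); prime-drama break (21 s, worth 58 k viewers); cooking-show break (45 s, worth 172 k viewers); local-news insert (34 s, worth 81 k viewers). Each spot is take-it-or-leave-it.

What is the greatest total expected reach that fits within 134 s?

The ratio ordering already packs tightly: late-talk slot + documentary slot, 117 s, 556.
Runner-up late-talk slot + prime-drama break + cooking-show break tops out at 522.

556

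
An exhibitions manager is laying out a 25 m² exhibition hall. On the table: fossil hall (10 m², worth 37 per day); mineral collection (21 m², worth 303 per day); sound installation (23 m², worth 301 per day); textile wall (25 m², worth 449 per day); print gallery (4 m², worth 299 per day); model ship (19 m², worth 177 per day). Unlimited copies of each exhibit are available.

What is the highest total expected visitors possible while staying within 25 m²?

1794

By expected visitors per m²: print gallery 74.75, textile wall 17.96, mineral collection 14.43 lead.
6×print gallery uses 24 of the 25 m² and totals 1794.
No other feasible combination exceeds 1794.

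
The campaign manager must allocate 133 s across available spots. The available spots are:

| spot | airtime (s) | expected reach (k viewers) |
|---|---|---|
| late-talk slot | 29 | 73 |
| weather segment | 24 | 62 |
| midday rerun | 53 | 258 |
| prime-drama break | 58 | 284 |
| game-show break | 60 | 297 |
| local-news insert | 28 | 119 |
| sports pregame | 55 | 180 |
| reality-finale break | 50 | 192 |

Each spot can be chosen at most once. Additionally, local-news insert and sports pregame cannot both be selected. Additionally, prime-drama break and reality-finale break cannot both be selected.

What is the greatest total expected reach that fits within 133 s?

581

Best packing: prime-drama break + game-show break — 118 s, 581 total.
The closest alternative, midday rerun + local-news insert + reality-finale break, reaches only 569.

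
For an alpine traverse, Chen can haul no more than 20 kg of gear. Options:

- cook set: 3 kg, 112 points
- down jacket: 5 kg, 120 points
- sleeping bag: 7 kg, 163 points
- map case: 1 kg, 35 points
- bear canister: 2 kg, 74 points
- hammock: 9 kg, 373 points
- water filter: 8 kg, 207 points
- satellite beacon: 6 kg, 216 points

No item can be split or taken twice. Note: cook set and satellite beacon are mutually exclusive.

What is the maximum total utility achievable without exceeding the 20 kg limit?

By utility per kg: hammock 41.44, cook set 37.33, bear canister 37.00 lead.
Cook set + down jacket + map case + bear canister + hammock uses 20 of the 20 kg and totals 714.
No other feasible combination exceeds 714.

714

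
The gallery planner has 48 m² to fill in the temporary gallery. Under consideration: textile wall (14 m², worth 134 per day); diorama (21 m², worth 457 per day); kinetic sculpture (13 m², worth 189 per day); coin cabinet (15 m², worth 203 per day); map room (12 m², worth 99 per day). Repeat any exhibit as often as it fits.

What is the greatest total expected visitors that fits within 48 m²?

914

Ranking by ratio (expected visitors/m²): diorama 21.76, kinetic sculpture 14.54, coin cabinet 13.53, textile wall 9.57.
Taking 2×diorama: 42 m² used, 914 in expected visitors.
No other feasible combination exceeds 914.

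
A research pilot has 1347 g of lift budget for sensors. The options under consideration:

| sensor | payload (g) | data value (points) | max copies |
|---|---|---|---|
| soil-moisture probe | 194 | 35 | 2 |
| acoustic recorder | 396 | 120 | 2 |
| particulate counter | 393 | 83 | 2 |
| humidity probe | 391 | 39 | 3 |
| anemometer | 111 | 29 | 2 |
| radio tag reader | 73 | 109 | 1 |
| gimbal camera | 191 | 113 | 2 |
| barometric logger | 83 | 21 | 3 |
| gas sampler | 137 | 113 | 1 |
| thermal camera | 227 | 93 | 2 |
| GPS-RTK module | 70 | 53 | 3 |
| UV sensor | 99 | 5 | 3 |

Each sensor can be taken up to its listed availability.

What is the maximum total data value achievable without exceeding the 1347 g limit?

814

Ranking by ratio (data value/g): radio tag reader 1.49, gas sampler 0.82, GPS-RTK module 0.76, gimbal camera 0.59.
Taking radio tag reader + 2×gimbal camera + barometric logger + gas sampler + 2×thermal camera + 3×GPS-RTK module: 1339 g used, 814 in data value.
Nothing else within 1347 g beats 814.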